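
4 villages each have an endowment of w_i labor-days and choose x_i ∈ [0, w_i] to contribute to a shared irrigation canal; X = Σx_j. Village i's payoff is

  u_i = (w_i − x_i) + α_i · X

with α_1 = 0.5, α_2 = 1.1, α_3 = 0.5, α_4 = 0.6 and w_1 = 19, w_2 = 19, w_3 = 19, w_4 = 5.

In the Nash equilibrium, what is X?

19

∂u_i/∂x_i = α_i − 1, so village i contributes w_i if α_i > 1, else 0.
α_i > 1 for i ∈ {2}; NE contributions (0, 19, 0, 0), X = 19.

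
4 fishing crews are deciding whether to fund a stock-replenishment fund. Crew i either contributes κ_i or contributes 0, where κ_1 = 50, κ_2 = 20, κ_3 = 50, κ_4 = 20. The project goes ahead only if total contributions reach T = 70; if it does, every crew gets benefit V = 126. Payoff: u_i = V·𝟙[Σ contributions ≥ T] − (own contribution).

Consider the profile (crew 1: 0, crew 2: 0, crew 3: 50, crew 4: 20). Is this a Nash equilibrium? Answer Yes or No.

Yes

Total = 70 ≥ 70: provided.
Crew 1 (pledges 0, payoff 126): pledging 50 → total 120, payoff 76. No gain.
Crew 2 (pledges 0, payoff 126): pledging 20 → total 90, payoff 106. No gain.
Crew 3 (pledges 50, payoff 76): dropping to 0 → total 20, payoff 0. No gain.
Crew 4 (pledges 20, payoff 106): dropping to 0 → total 50, payoff 0. No gain.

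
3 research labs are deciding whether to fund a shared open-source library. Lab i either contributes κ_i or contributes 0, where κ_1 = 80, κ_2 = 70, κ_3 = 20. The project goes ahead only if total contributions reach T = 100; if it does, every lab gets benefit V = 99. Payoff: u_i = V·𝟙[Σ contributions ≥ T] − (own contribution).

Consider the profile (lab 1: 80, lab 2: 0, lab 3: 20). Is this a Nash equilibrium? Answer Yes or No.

Total = 100 ≥ 100: provided.
Lab 1 (pledges 80, payoff 19): dropping to 0 → total 20, payoff 0. No gain.
Lab 2 (pledges 0, payoff 99): pledging 70 → total 170, payoff 29. No gain.
Lab 3 (pledges 20, payoff 79): dropping to 0 → total 80, payoff 0. No gain.

Yes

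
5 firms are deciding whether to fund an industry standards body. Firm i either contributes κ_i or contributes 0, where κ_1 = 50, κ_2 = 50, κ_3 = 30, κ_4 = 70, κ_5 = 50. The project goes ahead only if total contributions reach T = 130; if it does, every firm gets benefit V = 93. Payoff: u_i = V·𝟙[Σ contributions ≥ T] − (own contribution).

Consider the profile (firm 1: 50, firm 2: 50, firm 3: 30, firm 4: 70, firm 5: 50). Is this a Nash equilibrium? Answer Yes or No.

No

Total = 250 ≥ 130: provided.
Firm 1 (pledges 50, payoff 43): dropping to 0 → total 200, payoff 93. Profitable deviation.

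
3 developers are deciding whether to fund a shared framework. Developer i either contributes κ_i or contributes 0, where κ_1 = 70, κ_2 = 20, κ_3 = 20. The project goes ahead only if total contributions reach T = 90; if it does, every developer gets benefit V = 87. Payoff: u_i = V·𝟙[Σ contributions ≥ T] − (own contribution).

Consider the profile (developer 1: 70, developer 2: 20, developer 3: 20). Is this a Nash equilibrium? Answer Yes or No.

No

Total = 110 ≥ 90: provided.
Developer 1 (pledges 70, payoff 17): dropping to 0 → total 40, payoff 0. No gain.
Developer 2 (pledges 20, payoff 67): dropping to 0 → total 90, payoff 87. Profitable deviation.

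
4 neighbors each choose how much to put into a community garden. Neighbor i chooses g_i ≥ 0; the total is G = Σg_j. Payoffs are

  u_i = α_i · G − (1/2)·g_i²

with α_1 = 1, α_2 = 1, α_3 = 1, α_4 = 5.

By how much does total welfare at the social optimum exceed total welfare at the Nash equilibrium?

78

Neighbor i's FOC: ∂u_i/∂g_i = α_i − g_i = 0, so g_i* = α_i.
NE contributions = (1, 1, 1, 5); G = 8.
W^NE = (Σα)·G − ½Σα_i² = 8² − ½·28 = 50.
Planner sets g_i = Σα_j = 8 for every i, so G^SO = 4·8 = 32.
W^SO = (Σα)·G^SO − ½·4·(Σα)² = (4/2)·8² = 128.
Deadweight loss = W^SO − W^NE = 78.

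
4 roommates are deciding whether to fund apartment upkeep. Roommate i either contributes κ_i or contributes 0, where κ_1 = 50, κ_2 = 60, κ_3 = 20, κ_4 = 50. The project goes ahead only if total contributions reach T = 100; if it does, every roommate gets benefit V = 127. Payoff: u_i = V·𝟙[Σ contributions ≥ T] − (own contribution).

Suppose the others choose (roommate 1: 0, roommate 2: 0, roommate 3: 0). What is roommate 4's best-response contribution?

0

Others' total = 0. Even contributing 50 gives 50 < 100: no benefit either way.
Best response: 0.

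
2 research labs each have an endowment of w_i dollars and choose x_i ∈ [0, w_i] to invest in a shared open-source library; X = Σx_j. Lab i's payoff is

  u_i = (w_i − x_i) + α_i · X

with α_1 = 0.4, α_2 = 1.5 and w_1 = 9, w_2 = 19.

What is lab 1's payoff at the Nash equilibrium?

∂u_i/∂x_i = α_i − 1, so lab i contributes w_i if α_i > 1, else 0.
α_i > 1 for i ∈ {2}; NE contributions (0, 19), X = 19.
u_1 = (9 − 0) + 0.4·19 = 16.6.

16.6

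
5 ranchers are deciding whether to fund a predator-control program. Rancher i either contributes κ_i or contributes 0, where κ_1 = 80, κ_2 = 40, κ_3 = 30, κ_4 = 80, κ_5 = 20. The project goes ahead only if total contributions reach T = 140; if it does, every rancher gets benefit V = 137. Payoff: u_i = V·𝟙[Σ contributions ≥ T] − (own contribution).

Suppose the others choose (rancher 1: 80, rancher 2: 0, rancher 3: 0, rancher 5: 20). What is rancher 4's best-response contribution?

80

Others' total = 100. Contributing 80 brings total to 180 ≥ 140: gain V − κ_4 = 57.
Best response: 80.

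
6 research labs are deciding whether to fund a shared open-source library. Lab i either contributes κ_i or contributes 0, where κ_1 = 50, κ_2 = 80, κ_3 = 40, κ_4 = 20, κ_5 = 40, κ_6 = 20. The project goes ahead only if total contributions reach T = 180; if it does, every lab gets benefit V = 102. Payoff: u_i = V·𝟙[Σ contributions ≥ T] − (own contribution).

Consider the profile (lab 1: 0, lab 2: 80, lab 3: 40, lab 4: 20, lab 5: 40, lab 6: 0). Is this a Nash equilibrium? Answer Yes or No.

Total = 180 ≥ 180: provided.
Lab 1 (pledges 0, payoff 102): pledging 50 → total 230, payoff 52. No gain.
Lab 2 (pledges 80, payoff 22): dropping to 0 → total 100, payoff 0. No gain.
Lab 3 (pledges 40, payoff 62): dropping to 0 → total 140, payoff 0. No gain.
Lab 4 (pledges 20, payoff 82): dropping to 0 → total 160, payoff 0. No gain.
Lab 5 (pledges 40, payoff 62): dropping to 0 → total 140, payoff 0. No gain.
Lab 6 (pledges 0, payoff 102): pledging 20 → total 200, payoff 82. No gain.

Yes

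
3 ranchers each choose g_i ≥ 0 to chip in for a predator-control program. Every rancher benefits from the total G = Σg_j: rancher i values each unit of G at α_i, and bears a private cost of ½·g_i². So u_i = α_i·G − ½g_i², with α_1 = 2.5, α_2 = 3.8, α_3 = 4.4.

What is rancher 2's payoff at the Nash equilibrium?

33.44

Rancher i's FOC: ∂u_i/∂g_i = α_i − g_i = 0, so g_i* = α_i.
NE contributions = (2.5, 3.8, 4.4); G = 10.7.
u_2 = α_2·G − ½·(g_2)² = 3.8·10.7 − ½·3.8² = 33.44.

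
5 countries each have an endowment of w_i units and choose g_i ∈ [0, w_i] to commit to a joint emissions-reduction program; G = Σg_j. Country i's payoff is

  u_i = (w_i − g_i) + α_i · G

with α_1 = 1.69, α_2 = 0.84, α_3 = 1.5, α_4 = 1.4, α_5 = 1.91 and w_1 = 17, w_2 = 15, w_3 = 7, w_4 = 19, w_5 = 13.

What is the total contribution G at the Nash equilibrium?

∂u_i/∂g_i = α_i − 1, so country i contributes w_i if α_i > 1, else 0.
α_i > 1 for i ∈ {1, 3, 4, 5}; NE contributions (17, 0, 7, 19, 13), G = 56.

56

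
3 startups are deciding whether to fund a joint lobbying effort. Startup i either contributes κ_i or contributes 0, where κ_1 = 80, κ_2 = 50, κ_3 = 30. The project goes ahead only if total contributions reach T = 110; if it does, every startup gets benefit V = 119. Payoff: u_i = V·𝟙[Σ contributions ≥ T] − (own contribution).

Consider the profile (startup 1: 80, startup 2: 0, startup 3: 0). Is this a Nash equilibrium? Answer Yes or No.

No

Total = 80 < 110: not provided.
Startup 1 (pledges 80, payoff -80): dropping to 0 → total 0, payoff 0. Profitable deviation.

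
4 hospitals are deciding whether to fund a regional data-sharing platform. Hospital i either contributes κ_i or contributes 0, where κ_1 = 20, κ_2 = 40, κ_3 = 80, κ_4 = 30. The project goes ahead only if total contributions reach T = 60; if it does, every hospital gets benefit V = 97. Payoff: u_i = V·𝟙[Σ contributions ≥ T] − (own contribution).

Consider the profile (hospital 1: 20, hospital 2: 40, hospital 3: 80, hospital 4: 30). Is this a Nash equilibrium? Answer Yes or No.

No

Total = 170 ≥ 60: provided.
Hospital 1 (pledges 20, payoff 77): dropping to 0 → total 150, payoff 97. Profitable deviation.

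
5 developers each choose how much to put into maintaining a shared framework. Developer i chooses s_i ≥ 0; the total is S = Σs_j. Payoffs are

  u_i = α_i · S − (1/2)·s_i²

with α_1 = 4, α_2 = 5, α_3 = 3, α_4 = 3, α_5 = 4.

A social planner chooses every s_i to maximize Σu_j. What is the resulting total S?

Planner FOC: ∂(Σu_j)/∂s_i = (Σα_j) − s_i = 0, so s_i^SO = Σα_j = 19 for every i; S^SO = 95.

95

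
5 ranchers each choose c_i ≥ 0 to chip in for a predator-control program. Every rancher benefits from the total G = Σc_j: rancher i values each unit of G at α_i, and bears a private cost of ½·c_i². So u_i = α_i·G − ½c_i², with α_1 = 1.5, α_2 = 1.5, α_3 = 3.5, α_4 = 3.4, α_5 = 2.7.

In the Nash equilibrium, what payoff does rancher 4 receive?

37.06

Rancher i's FOC: ∂u_i/∂c_i = α_i − c_i = 0, so c_i* = α_i.
NE contributions = (1.5, 1.5, 3.5, 3.4, 2.7); G = 12.6.
u_4 = α_4·G − ½·(c_4)² = 3.4·12.6 − ½·3.4² = 37.06.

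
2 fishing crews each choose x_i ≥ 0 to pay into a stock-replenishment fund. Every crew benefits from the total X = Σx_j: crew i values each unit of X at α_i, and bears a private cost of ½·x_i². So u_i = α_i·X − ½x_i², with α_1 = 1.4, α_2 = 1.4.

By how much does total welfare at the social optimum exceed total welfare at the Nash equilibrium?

Crew i's FOC: ∂u_i/∂x_i = α_i − x_i = 0, so x_i* = α_i.
NE contributions = (1.4, 1.4); X = 2.8.
W^NE = (Σα)·X − ½Σα_i² = 2.8² − ½·3.92 = 5.88.
Planner sets x_i = Σα_j = 2.8 for every i, so X^SO = 2·2.8 = 5.6.
W^SO = (Σα)·X^SO − ½·2·(Σα)² = (2/2)·2.8² = 7.84.
Deadweight loss = W^SO − W^NE = 1.96.

1.96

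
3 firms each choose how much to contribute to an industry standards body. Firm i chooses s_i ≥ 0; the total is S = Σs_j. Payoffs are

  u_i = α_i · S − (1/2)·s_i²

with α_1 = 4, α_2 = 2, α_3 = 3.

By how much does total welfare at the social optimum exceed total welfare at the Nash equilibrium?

55

Firm i's FOC: ∂u_i/∂s_i = α_i − s_i = 0, so s_i* = α_i.
NE contributions = (4, 2, 3); S = 9.
W^NE = (Σα)·S − ½Σα_i² = 9² − ½·29 = 66.5.
Planner sets s_i = Σα_j = 9 for every i, so S^SO = 3·9 = 27.
W^SO = (Σα)·S^SO − ½·3·(Σα)² = (3/2)·9² = 121.5.
Deadweight loss = W^SO − W^NE = 55.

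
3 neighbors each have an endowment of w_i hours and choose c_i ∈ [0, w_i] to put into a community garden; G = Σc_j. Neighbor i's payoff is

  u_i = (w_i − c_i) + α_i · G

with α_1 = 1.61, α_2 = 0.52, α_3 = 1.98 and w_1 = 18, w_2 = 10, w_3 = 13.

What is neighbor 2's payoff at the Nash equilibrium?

26.12

∂u_i/∂c_i = α_i − 1, so neighbor i contributes w_i if α_i > 1, else 0.
α_i > 1 for i ∈ {1, 3}; NE contributions (18, 0, 13), G = 31.
u_2 = (10 − 0) + 0.52·31 = 26.12.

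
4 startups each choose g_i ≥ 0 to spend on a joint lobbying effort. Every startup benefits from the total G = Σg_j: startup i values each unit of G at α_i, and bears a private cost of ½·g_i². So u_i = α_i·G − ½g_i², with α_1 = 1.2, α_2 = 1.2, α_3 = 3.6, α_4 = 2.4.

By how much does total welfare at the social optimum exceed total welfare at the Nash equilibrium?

Startup i's FOC: ∂u_i/∂g_i = α_i − g_i = 0, so g_i* = α_i.
NE contributions = (1.2, 1.2, 3.6, 2.4); G = 8.4.
W^NE = (Σα)·G − ½Σα_i² = 8.4² − ½·21.6 = 59.76.
Planner sets g_i = Σα_j = 8.4 for every i, so G^SO = 4·8.4 = 33.6.
W^SO = (Σα)·G^SO − ½·4·(Σα)² = (4/2)·8.4² = 141.12.
Deadweight loss = W^SO − W^NE = 81.36.

81.36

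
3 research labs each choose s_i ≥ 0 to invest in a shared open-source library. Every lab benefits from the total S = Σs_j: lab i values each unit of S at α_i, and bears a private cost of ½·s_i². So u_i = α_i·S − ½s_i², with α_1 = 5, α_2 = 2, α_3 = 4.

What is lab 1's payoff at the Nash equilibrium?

42.5

Lab i's FOC: ∂u_i/∂s_i = α_i − s_i = 0, so s_i* = α_i.
NE contributions = (5, 2, 4); S = 11.
u_1 = α_1·S − ½·(s_1)² = 5·11 − ½·5² = 42.5.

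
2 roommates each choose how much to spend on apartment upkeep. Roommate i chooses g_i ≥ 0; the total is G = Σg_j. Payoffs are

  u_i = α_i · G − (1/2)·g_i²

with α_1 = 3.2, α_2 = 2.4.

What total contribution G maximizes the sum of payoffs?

11.2

Planner FOC: ∂(Σu_j)/∂g_i = (Σα_j) − g_i = 0, so g_i^SO = Σα_j = 5.6 for every i; G^SO = 11.2.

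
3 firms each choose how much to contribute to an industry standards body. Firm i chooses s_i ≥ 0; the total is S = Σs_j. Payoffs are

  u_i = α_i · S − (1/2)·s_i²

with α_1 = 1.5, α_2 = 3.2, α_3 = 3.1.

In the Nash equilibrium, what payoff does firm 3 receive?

19.375

Firm i's FOC: ∂u_i/∂s_i = α_i − s_i = 0, so s_i* = α_i.
NE contributions = (1.5, 3.2, 3.1); S = 7.8.
u_3 = α_3·S − ½·(s_3)² = 3.1·7.8 − ½·3.1² = 19.375.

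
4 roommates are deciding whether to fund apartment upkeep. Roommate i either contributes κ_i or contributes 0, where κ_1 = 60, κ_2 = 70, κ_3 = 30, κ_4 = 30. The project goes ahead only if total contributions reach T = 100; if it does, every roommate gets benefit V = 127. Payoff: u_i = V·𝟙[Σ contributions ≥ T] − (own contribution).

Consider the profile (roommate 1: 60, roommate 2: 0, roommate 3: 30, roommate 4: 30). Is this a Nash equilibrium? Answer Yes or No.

Total = 120 ≥ 100: provided.
Roommate 1 (pledges 60, payoff 67): dropping to 0 → total 60, payoff 0. No gain.
Roommate 2 (pledges 0, payoff 127): pledging 70 → total 190, payoff 57. No gain.
Roommate 3 (pledges 30, payoff 97): dropping to 0 → total 90, payoff 0. No gain.
Roommate 4 (pledges 30, payoff 97): dropping to 0 → total 90, payoff 0. No gain.

Yes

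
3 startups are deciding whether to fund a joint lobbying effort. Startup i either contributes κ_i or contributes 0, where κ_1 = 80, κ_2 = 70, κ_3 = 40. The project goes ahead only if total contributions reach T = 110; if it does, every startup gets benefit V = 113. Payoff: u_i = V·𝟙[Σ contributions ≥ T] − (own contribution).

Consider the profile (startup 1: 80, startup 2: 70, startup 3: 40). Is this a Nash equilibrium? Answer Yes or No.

Total = 190 ≥ 110: provided.
Startup 1 (pledges 80, payoff 33): dropping to 0 → total 110, payoff 113. Profitable deviation.

No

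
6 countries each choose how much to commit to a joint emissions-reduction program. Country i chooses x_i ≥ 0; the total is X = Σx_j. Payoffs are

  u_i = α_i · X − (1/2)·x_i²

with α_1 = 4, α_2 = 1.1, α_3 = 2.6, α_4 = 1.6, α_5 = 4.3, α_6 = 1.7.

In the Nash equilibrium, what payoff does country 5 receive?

Country i's FOC: ∂u_i/∂x_i = α_i − x_i = 0, so x_i* = α_i.
NE contributions = (4, 1.1, 2.6, 1.6, 4.3, 1.7); X = 15.3.
u_5 = α_5·X − ½·(x_5)² = 4.3·15.3 − ½·4.3² = 56.545.

56.545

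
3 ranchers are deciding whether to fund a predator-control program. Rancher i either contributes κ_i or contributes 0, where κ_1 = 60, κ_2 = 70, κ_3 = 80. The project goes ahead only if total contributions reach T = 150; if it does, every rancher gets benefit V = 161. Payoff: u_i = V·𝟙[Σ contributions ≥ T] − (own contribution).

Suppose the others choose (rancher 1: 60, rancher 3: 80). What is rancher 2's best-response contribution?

70

Others' total = 140. Contributing 70 brings total to 210 ≥ 150: gain V − κ_2 = 91.
Best response: 70.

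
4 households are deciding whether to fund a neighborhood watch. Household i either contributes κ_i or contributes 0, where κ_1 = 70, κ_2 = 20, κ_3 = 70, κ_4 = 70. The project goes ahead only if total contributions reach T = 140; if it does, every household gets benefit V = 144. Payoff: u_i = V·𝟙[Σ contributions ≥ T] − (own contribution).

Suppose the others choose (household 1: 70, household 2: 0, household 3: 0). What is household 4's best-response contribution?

70

Others' total = 70. Contributing 70 brings total to 140 ≥ 140: gain V − κ_4 = 74.
Best response: 70.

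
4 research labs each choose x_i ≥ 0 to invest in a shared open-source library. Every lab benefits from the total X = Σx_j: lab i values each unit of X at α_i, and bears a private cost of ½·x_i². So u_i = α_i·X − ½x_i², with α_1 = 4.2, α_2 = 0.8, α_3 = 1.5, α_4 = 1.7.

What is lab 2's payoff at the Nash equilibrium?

Lab i's FOC: ∂u_i/∂x_i = α_i − x_i = 0, so x_i* = α_i.
NE contributions = (4.2, 0.8, 1.5, 1.7); X = 8.2.
u_2 = α_2·X − ½·(x_2)² = 0.8·8.2 − ½·0.8² = 6.24.

6.24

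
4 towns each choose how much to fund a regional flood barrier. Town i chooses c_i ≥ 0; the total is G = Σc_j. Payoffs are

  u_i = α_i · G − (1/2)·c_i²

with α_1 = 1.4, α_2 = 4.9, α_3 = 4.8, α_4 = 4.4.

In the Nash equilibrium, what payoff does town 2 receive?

63.945

Town i's FOC: ∂u_i/∂c_i = α_i − c_i = 0, so c_i* = α_i.
NE contributions = (1.4, 4.9, 4.8, 4.4); G = 15.5.
u_2 = α_2·G − ½·(c_2)² = 4.9·15.5 − ½·4.9² = 63.945.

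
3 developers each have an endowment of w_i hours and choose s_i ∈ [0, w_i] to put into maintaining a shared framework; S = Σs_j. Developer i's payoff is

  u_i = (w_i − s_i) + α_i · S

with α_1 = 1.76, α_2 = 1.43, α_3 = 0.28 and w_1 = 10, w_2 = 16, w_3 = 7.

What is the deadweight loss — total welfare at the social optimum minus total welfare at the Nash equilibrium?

17.29

∂u_i/∂s_i = α_i − 1, so developer i contributes w_i if α_i > 1, else 0.
α_i > 1 for i ∈ {1, 2}; NE contributions (10, 16, 0), S = 26.
W^NE = Σw_i − S^NE + (Σα_i)·S^NE = 33 + 2.47·26 = 97.22.
Planner: ∂(Σu_j)/∂s_i = Σα_j − 1 = 2.47 > 0, so everyone contributes w_i; S^SO = 33, W^SO = 33 + 2.47·33 = 114.51.
Deadweight loss = 17.29.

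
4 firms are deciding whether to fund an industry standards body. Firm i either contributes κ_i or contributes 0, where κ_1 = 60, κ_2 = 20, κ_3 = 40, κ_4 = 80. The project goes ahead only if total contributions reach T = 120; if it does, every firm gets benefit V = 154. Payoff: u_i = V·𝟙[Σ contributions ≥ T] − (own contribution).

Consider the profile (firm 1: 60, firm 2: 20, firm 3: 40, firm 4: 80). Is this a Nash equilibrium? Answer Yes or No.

No

Total = 200 ≥ 120: provided.
Firm 1 (pledges 60, payoff 94): dropping to 0 → total 140, payoff 154. Profitable deviation.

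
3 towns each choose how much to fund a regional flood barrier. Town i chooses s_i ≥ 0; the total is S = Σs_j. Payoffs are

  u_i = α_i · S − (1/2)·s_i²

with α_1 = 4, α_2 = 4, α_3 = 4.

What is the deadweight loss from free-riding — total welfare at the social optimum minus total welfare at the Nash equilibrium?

96

Town i's FOC: ∂u_i/∂s_i = α_i − s_i = 0, so s_i* = α_i.
NE contributions = (4, 4, 4); S = 12.
W^NE = (Σα)·S − ½Σα_i² = 12² − ½·48 = 120.
Planner sets s_i = Σα_j = 12 for every i, so S^SO = 3·12 = 36.
W^SO = (Σα)·S^SO − ½·3·(Σα)² = (3/2)·12² = 216.
Deadweight loss = W^SO − W^NE = 96.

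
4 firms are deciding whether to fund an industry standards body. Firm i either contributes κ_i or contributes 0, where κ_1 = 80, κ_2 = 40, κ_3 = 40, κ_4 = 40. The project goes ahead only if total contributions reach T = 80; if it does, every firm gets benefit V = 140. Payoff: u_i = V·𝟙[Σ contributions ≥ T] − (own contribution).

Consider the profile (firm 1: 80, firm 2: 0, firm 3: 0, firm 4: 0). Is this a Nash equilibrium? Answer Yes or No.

Total = 80 ≥ 80: provided.
Firm 1 (pledges 80, payoff 60): dropping to 0 → total 0, payoff 0. No gain.
Firm 2 (pledges 0, payoff 140): pledging 40 → total 120, payoff 100. No gain.
Firm 3 (pledges 0, payoff 140): pledging 40 → total 120, payoff 100. No gain.
Firm 4 (pledges 0, payoff 140): pledging 40 → total 120, payoff 100. No gain.

Yes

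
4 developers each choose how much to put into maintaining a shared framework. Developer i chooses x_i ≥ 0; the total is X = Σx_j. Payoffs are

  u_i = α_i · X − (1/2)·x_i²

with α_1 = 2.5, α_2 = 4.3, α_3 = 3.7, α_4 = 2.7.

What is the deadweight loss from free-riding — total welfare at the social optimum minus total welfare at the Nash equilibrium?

Developer i's FOC: ∂u_i/∂x_i = α_i − x_i = 0, so x_i* = α_i.
NE contributions = (2.5, 4.3, 3.7, 2.7); X = 13.2.
W^NE = (Σα)·X − ½Σα_i² = 13.2² − ½·45.72 = 151.38.
Planner sets x_i = Σα_j = 13.2 for every i, so X^SO = 4·13.2 = 52.8.
W^SO = (Σα)·X^SO − ½·4·(Σα)² = (4/2)·13.2² = 348.48.
Deadweight loss = W^SO − W^NE = 197.1.

197.1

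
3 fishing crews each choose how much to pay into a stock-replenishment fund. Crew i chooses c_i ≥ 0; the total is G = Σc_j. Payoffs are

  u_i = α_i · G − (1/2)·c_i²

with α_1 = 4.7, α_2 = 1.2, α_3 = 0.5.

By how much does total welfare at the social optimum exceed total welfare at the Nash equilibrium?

32.37

Crew i's FOC: ∂u_i/∂c_i = α_i − c_i = 0, so c_i* = α_i.
NE contributions = (4.7, 1.2, 0.5); G = 6.4.
W^NE = (Σα)·G − ½Σα_i² = 6.4² − ½·23.78 = 29.07.
Planner sets c_i = Σα_j = 6.4 for every i, so G^SO = 3·6.4 = 19.2.
W^SO = (Σα)·G^SO − ½·3·(Σα)² = (3/2)·6.4² = 61.44.
Deadweight loss = W^SO − W^NE = 32.37.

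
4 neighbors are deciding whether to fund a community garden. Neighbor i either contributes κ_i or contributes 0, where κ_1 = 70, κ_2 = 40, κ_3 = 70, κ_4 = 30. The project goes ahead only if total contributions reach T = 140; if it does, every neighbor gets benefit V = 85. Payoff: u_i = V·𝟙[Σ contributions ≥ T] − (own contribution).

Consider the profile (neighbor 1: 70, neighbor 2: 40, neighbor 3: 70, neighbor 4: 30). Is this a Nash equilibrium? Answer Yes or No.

Total = 210 ≥ 140: provided.
Neighbor 1 (pledges 70, payoff 15): dropping to 0 → total 140, payoff 85. Profitable deviation.

No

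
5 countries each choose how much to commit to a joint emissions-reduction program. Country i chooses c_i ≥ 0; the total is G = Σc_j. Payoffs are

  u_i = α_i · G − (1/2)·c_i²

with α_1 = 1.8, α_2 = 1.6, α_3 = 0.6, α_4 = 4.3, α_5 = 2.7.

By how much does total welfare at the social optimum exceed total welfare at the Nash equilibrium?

197.47

Country i's FOC: ∂u_i/∂c_i = α_i − c_i = 0, so c_i* = α_i.
NE contributions = (1.8, 1.6, 0.6, 4.3, 2.7); G = 11.
W^NE = (Σα)·G − ½Σα_i² = 11² − ½·31.94 = 105.03.
Planner sets c_i = Σα_j = 11 for every i, so G^SO = 5·11 = 55.
W^SO = (Σα)·G^SO − ½·5·(Σα)² = (5/2)·11² = 302.5.
Deadweight loss = W^SO − W^NE = 197.47.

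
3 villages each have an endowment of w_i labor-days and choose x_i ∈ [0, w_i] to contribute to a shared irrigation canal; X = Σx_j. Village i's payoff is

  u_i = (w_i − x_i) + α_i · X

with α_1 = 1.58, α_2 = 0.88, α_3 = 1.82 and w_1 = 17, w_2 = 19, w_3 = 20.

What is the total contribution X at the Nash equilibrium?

∂u_i/∂x_i = α_i − 1, so village i contributes w_i if α_i > 1, else 0.
α_i > 1 for i ∈ {1, 3}; NE contributions (17, 0, 20), X = 37.

37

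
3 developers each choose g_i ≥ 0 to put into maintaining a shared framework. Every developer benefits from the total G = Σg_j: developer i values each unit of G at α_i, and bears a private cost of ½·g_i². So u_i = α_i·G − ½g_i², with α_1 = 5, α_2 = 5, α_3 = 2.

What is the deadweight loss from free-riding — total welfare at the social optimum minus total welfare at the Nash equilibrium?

Developer i's FOC: ∂u_i/∂g_i = α_i − g_i = 0, so g_i* = α_i.
NE contributions = (5, 5, 2); G = 12.
W^NE = (Σα)·G − ½Σα_i² = 12² − ½·54 = 117.
Planner sets g_i = Σα_j = 12 for every i, so G^SO = 3·12 = 36.
W^SO = (Σα)·G^SO − ½·3·(Σα)² = (3/2)·12² = 216.
Deadweight loss = W^SO − W^NE = 99.

99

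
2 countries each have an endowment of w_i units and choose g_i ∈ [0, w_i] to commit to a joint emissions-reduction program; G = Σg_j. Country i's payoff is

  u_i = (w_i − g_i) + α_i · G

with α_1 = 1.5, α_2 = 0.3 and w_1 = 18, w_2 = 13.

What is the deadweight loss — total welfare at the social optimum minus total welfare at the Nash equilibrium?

∂u_i/∂g_i = α_i − 1, so country i contributes w_i if α_i > 1, else 0.
α_i > 1 for i ∈ {1}; NE contributions (18, 0), G = 18.
W^NE = Σw_i − G^NE + (Σα_i)·G^NE = 31 + 0.8·18 = 45.4.
Planner: ∂(Σu_j)/∂g_i = Σα_j − 1 = 0.8 > 0, so everyone contributes w_i; G^SO = 31, W^SO = 31 + 0.8·31 = 55.8.
Deadweight loss = 10.4.

10.4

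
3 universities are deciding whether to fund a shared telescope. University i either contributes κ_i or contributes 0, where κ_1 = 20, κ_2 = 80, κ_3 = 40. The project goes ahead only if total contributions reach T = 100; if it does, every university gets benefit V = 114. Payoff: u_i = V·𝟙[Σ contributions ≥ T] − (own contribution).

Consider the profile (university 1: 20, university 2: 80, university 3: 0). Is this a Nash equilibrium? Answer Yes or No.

Total = 100 ≥ 100: provided.
University 1 (pledges 20, payoff 94): dropping to 0 → total 80, payoff 0. No gain.
University 2 (pledges 80, payoff 34): dropping to 0 → total 20, payoff 0. No gain.
University 3 (pledges 0, payoff 114): pledging 40 → total 140, payoff 74. No gain.

Yes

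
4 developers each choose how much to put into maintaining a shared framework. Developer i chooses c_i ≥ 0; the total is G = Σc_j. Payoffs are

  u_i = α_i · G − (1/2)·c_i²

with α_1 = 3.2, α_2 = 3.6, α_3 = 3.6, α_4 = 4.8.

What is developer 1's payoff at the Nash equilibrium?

Developer i's FOC: ∂u_i/∂c_i = α_i − c_i = 0, so c_i* = α_i.
NE contributions = (3.2, 3.6, 3.6, 4.8); G = 15.2.
u_1 = α_1·G − ½·(c_1)² = 3.2·15.2 − ½·3.2² = 43.52.

43.52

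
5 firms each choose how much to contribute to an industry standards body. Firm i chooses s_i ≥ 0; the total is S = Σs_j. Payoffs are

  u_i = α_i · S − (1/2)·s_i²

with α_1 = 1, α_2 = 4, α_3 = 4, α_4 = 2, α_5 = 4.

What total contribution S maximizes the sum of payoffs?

75

Planner FOC: ∂(Σu_j)/∂s_i = (Σα_j) − s_i = 0, so s_i^SO = Σα_j = 15 for every i; S^SO = 75.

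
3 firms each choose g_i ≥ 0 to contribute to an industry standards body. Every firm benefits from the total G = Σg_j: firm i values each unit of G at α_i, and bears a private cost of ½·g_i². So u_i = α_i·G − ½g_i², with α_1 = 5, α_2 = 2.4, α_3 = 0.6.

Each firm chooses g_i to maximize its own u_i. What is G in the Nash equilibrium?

Firm i's FOC: ∂u_i/∂g_i = α_i − g_i = 0, so g_i* = α_i.
NE contributions = (5, 2.4, 0.6); G = 8.

8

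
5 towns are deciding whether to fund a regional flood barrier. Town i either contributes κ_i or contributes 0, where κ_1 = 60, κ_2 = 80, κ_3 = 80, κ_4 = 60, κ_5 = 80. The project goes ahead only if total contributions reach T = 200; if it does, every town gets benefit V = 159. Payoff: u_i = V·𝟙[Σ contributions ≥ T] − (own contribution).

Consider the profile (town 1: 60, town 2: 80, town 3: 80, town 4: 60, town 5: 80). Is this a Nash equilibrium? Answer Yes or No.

No

Total = 360 ≥ 200: provided.
Town 1 (pledges 60, payoff 99): dropping to 0 → total 300, payoff 159. Profitable deviation.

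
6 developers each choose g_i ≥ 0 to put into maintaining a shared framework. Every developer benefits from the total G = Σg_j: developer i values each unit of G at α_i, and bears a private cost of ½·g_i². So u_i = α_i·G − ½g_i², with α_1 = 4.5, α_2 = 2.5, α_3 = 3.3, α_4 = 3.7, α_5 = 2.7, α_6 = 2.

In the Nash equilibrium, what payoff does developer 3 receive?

56.265

Developer i's FOC: ∂u_i/∂g_i = α_i − g_i = 0, so g_i* = α_i.
NE contributions = (4.5, 2.5, 3.3, 3.7, 2.7, 2); G = 18.7.
u_3 = α_3·G − ½·(g_3)² = 3.3·18.7 − ½·3.3² = 56.265.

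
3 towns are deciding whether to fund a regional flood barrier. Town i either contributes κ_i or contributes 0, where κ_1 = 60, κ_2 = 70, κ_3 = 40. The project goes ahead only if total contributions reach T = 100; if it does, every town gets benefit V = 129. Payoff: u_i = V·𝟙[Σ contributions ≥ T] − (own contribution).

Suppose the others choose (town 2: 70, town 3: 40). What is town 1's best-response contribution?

Others' total = 110 ≥ 100; contributing adds cost 60 for no extra benefit.
Best response: 0.

0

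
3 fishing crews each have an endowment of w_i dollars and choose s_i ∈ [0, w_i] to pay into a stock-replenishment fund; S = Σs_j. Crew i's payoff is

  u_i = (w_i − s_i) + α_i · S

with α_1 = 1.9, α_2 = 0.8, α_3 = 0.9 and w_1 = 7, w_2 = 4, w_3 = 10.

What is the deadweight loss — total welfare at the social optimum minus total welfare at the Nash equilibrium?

∂u_i/∂s_i = α_i − 1, so crew i contributes w_i if α_i > 1, else 0.
α_i > 1 for i ∈ {1}; NE contributions (7, 0, 0), S = 7.
W^NE = Σw_i − S^NE + (Σα_i)·S^NE = 21 + 2.6·7 = 39.2.
Planner: ∂(Σu_j)/∂s_i = Σα_j − 1 = 2.6 > 0, so everyone contributes w_i; S^SO = 21, W^SO = 21 + 2.6·21 = 75.6.
Deadweight loss = 36.4.

36.4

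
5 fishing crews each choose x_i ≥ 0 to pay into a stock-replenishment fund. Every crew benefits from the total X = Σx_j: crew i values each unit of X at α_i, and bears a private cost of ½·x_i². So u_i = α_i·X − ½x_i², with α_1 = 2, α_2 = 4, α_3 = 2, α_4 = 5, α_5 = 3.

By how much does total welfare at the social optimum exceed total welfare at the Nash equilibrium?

Crew i's FOC: ∂u_i/∂x_i = α_i − x_i = 0, so x_i* = α_i.
NE contributions = (2, 4, 2, 5, 3); X = 16.
W^NE = (Σα)·X − ½Σα_i² = 16² − ½·58 = 227.
Planner sets x_i = Σα_j = 16 for every i, so X^SO = 5·16 = 80.
W^SO = (Σα)·X^SO − ½·5·(Σα)² = (5/2)·16² = 640.
Deadweight loss = W^SO − W^NE = 413.

413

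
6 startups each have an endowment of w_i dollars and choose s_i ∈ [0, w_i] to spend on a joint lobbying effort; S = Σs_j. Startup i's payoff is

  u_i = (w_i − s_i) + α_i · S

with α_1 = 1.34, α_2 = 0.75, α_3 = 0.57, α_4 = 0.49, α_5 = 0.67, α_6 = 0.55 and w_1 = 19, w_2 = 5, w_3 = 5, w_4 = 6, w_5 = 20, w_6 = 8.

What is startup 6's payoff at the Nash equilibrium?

∂u_i/∂s_i = α_i − 1, so startup i contributes w_i if α_i > 1, else 0.
α_i > 1 for i ∈ {1}; NE contributions (19, 0, 0, 0, 0, 0), S = 19.
u_6 = (8 − 0) + 0.55·19 = 18.45.

18.45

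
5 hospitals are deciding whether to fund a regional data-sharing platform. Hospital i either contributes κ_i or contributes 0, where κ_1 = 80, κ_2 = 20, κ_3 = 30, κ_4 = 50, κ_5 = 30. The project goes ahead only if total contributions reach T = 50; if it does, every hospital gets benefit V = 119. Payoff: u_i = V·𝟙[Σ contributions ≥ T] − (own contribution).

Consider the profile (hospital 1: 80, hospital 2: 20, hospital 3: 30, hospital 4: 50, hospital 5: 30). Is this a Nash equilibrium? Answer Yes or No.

No

Total = 210 ≥ 50: provided.
Hospital 1 (pledges 80, payoff 39): dropping to 0 → total 130, payoff 119. Profitable deviation.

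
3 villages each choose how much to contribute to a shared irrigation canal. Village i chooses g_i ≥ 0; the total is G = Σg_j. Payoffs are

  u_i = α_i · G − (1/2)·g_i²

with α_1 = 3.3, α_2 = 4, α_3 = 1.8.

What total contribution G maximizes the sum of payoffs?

27.3

Planner FOC: ∂(Σu_j)/∂g_i = (Σα_j) − g_i = 0, so g_i^SO = Σα_j = 9.1 for every i; G^SO = 27.3.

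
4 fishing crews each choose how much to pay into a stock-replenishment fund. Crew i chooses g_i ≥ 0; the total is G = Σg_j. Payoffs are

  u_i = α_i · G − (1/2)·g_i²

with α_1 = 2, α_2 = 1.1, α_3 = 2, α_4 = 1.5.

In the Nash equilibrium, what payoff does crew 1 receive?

11.2

Crew i's FOC: ∂u_i/∂g_i = α_i − g_i = 0, so g_i* = α_i.
NE contributions = (2, 1.1, 2, 1.5); G = 6.6.
u_1 = α_1·G − ½·(g_1)² = 2·6.6 − ½·2² = 11.2.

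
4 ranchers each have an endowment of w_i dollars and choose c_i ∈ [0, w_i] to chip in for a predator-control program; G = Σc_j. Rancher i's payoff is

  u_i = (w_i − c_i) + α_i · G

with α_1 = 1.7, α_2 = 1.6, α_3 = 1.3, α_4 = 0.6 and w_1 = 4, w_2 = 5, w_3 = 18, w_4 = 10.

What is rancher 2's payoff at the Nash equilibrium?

∂u_i/∂c_i = α_i − 1, so rancher i contributes w_i if α_i > 1, else 0.
α_i > 1 for i ∈ {1, 2, 3}; NE contributions (4, 5, 18, 0), G = 27.
u_2 = (5 − 5) + 1.6·27 = 43.2.

43.2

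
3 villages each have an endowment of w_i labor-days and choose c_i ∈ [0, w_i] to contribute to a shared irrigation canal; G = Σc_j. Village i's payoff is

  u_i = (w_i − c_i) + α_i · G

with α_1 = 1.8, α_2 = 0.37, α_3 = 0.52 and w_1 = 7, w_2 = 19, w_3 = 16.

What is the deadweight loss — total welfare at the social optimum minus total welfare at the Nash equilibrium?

∂u_i/∂c_i = α_i − 1, so village i contributes w_i if α_i > 1, else 0.
α_i > 1 for i ∈ {1}; NE contributions (7, 0, 0), G = 7.
W^NE = Σw_i − G^NE + (Σα_i)·G^NE = 42 + 1.69·7 = 53.83.
Planner: ∂(Σu_j)/∂c_i = Σα_j − 1 = 1.69 > 0, so everyone contributes w_i; G^SO = 42, W^SO = 42 + 1.69·42 = 112.98.
Deadweight loss = 59.15.

59.15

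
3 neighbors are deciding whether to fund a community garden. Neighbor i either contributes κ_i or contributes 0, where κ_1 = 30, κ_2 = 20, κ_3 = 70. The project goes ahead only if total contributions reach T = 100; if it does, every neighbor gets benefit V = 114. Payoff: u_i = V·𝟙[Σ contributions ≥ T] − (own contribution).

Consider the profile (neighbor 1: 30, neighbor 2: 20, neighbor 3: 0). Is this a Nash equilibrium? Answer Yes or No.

Total = 50 < 100: not provided.
Neighbor 1 (pledges 30, payoff -30): dropping to 0 → total 20, payoff 0. Profitable deviation.

No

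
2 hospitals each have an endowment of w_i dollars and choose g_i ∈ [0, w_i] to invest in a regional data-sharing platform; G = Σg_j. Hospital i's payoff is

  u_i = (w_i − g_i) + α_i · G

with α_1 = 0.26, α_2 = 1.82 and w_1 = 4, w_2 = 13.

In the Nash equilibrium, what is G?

∂u_i/∂g_i = α_i − 1, so hospital i contributes w_i if α_i > 1, else 0.
α_i > 1 for i ∈ {2}; NE contributions (0, 13), G = 13.

13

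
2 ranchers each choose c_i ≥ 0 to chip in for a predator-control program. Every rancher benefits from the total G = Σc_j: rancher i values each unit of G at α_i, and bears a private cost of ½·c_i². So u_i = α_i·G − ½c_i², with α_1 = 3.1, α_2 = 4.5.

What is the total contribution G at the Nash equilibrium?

Rancher i's FOC: ∂u_i/∂c_i = α_i − c_i = 0, so c_i* = α_i.
NE contributions = (3.1, 4.5); G = 7.6.

7.6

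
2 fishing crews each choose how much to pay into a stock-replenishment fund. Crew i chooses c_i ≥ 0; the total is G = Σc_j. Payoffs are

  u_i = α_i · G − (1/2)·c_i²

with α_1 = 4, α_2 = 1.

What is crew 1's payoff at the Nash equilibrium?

12

Crew i's FOC: ∂u_i/∂c_i = α_i − c_i = 0, so c_i* = α_i.
NE contributions = (4, 1); G = 5.
u_1 = α_1·G − ½·(c_1)² = 4·5 − ½·4² = 12.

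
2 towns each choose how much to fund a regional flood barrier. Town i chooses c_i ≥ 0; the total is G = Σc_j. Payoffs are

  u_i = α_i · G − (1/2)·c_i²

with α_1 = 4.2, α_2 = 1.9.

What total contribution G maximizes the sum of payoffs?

12.2

Planner FOC: ∂(Σu_j)/∂c_i = (Σα_j) − c_i = 0, so c_i^SO = Σα_j = 6.1 for every i; G^SO = 12.2.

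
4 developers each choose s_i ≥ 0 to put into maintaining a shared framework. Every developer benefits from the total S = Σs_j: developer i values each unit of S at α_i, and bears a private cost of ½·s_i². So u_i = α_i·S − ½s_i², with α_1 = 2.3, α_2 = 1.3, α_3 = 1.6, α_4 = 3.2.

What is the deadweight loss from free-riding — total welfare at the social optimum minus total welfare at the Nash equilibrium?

80.45

Developer i's FOC: ∂u_i/∂s_i = α_i − s_i = 0, so s_i* = α_i.
NE contributions = (2.3, 1.3, 1.6, 3.2); S = 8.4.
W^NE = (Σα)·S − ½Σα_i² = 8.4² − ½·19.78 = 60.67.
Planner sets s_i = Σα_j = 8.4 for every i, so S^SO = 4·8.4 = 33.6.
W^SO = (Σα)·S^SO − ½·4·(Σα)² = (4/2)·8.4² = 141.12.
Deadweight loss = W^SO − W^NE = 80.45.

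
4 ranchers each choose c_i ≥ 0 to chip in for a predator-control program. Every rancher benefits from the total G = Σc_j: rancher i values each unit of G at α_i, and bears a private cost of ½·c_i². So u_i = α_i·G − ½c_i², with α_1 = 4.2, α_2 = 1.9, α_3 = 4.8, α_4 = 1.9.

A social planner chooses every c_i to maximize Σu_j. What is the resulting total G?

51.2

Planner FOC: ∂(Σu_j)/∂c_i = (Σα_j) − c_i = 0, so c_i^SO = Σα_j = 12.8 for every i; G^SO = 51.2.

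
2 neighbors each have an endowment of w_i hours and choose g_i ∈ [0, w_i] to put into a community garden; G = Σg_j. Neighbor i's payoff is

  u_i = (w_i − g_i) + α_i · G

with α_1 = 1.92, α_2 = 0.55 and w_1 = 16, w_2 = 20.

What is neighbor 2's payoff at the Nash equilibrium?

∂u_i/∂g_i = α_i − 1, so neighbor i contributes w_i if α_i > 1, else 0.
α_i > 1 for i ∈ {1}; NE contributions (16, 0), G = 16.
u_2 = (20 − 0) + 0.55·16 = 28.8.

28.8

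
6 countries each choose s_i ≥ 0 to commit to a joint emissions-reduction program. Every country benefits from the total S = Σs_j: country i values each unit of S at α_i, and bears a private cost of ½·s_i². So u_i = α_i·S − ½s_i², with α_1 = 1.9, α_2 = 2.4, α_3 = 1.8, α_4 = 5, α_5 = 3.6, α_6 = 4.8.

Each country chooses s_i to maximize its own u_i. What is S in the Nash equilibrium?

Country i's FOC: ∂u_i/∂s_i = α_i − s_i = 0, so s_i* = α_i.
NE contributions = (1.9, 2.4, 1.8, 5, 3.6, 4.8); S = 19.5.

19.5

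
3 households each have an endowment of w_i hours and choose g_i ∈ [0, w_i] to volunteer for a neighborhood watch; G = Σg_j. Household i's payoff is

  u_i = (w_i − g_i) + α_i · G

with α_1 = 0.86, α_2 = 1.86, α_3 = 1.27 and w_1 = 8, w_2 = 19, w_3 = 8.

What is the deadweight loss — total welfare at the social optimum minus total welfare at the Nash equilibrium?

∂u_i/∂g_i = α_i − 1, so household i contributes w_i if α_i > 1, else 0.
α_i > 1 for i ∈ {2, 3}; NE contributions (0, 19, 8), G = 27.
W^NE = Σw_i − G^NE + (Σα_i)·G^NE = 35 + 2.99·27 = 115.73.
Planner: ∂(Σu_j)/∂g_i = Σα_j − 1 = 2.99 > 0, so everyone contributes w_i; G^SO = 35, W^SO = 35 + 2.99·35 = 139.65.
Deadweight loss = 23.92.

23.92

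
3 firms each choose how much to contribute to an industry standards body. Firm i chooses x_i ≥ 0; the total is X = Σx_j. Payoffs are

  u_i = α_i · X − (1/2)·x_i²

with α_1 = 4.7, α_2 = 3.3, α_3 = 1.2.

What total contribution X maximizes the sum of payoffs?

27.6

Planner FOC: ∂(Σu_j)/∂x_i = (Σα_j) − x_i = 0, so x_i^SO = Σα_j = 9.2 for every i; X^SO = 27.6.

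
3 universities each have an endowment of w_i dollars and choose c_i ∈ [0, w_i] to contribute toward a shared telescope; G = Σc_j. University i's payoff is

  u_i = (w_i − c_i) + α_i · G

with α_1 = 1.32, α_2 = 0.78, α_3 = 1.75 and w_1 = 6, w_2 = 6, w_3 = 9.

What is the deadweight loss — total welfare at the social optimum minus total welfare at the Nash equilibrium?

17.1

∂u_i/∂c_i = α_i − 1, so university i contributes w_i if α_i > 1, else 0.
α_i > 1 for i ∈ {1, 3}; NE contributions (6, 0, 9), G = 15.
W^NE = Σw_i − G^NE + (Σα_i)·G^NE = 21 + 2.85·15 = 63.75.
Planner: ∂(Σu_j)/∂c_i = Σα_j − 1 = 2.85 > 0, so everyone contributes w_i; G^SO = 21, W^SO = 21 + 2.85·21 = 80.85.
Deadweight loss = 17.1.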